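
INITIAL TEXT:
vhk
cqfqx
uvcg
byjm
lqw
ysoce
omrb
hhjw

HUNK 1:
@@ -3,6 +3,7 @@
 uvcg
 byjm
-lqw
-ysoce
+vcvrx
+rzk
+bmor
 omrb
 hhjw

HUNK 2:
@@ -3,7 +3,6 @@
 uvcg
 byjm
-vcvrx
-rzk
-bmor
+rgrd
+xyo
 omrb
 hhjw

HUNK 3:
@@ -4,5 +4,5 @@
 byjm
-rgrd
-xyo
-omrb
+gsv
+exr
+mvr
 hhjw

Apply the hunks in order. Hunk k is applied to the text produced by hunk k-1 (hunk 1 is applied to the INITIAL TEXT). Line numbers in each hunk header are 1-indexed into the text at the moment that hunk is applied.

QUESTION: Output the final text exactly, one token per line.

Answer: vhk
cqfqx
uvcg
byjm
gsv
exr
mvr
hhjw

Derivation:
Hunk 1: at line 3 remove [lqw,ysoce] add [vcvrx,rzk,bmor] -> 9 lines: vhk cqfqx uvcg byjm vcvrx rzk bmor omrb hhjw
Hunk 2: at line 3 remove [vcvrx,rzk,bmor] add [rgrd,xyo] -> 8 lines: vhk cqfqx uvcg byjm rgrd xyo omrb hhjw
Hunk 3: at line 4 remove [rgrd,xyo,omrb] add [gsv,exr,mvr] -> 8 lines: vhk cqfqx uvcg byjm gsv exr mvr hhjw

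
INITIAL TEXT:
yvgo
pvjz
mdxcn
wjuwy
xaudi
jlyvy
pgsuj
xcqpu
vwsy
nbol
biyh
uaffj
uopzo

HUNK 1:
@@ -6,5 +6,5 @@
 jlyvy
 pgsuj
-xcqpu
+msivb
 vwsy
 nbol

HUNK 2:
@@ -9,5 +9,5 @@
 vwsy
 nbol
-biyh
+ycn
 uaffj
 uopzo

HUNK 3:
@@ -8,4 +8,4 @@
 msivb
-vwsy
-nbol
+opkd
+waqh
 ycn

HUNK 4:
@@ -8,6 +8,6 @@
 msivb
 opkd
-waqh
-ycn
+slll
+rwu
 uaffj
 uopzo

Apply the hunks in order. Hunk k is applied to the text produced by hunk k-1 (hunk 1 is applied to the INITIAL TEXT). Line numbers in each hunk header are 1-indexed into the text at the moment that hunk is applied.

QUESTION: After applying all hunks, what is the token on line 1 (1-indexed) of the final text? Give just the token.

Answer: yvgo

Derivation:
Hunk 1: at line 6 remove [xcqpu] add [msivb] -> 13 lines: yvgo pvjz mdxcn wjuwy xaudi jlyvy pgsuj msivb vwsy nbol biyh uaffj uopzo
Hunk 2: at line 9 remove [biyh] add [ycn] -> 13 lines: yvgo pvjz mdxcn wjuwy xaudi jlyvy pgsuj msivb vwsy nbol ycn uaffj uopzo
Hunk 3: at line 8 remove [vwsy,nbol] add [opkd,waqh] -> 13 lines: yvgo pvjz mdxcn wjuwy xaudi jlyvy pgsuj msivb opkd waqh ycn uaffj uopzo
Hunk 4: at line 8 remove [waqh,ycn] add [slll,rwu] -> 13 lines: yvgo pvjz mdxcn wjuwy xaudi jlyvy pgsuj msivb opkd slll rwu uaffj uopzo
Final line 1: yvgo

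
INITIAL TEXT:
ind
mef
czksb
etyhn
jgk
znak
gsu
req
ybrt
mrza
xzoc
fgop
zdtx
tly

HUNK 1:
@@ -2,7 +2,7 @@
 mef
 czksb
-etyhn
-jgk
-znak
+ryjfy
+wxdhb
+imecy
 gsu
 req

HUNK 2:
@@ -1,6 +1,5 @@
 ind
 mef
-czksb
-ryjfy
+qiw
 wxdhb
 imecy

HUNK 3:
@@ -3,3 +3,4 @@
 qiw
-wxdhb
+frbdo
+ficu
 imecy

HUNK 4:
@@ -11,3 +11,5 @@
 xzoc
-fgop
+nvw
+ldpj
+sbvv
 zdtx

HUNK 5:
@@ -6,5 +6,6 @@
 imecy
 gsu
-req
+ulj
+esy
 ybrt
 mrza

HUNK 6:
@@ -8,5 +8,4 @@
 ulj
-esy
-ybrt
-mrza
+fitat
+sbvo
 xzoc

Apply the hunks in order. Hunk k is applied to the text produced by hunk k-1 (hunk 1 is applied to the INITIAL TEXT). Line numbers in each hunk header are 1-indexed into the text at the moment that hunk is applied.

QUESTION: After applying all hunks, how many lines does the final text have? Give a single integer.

Answer: 16

Derivation:
Hunk 1: at line 2 remove [etyhn,jgk,znak] add [ryjfy,wxdhb,imecy] -> 14 lines: ind mef czksb ryjfy wxdhb imecy gsu req ybrt mrza xzoc fgop zdtx tly
Hunk 2: at line 1 remove [czksb,ryjfy] add [qiw] -> 13 lines: ind mef qiw wxdhb imecy gsu req ybrt mrza xzoc fgop zdtx tly
Hunk 3: at line 3 remove [wxdhb] add [frbdo,ficu] -> 14 lines: ind mef qiw frbdo ficu imecy gsu req ybrt mrza xzoc fgop zdtx tly
Hunk 4: at line 11 remove [fgop] add [nvw,ldpj,sbvv] -> 16 lines: ind mef qiw frbdo ficu imecy gsu req ybrt mrza xzoc nvw ldpj sbvv zdtx tly
Hunk 5: at line 6 remove [req] add [ulj,esy] -> 17 lines: ind mef qiw frbdo ficu imecy gsu ulj esy ybrt mrza xzoc nvw ldpj sbvv zdtx tly
Hunk 6: at line 8 remove [esy,ybrt,mrza] add [fitat,sbvo] -> 16 lines: ind mef qiw frbdo ficu imecy gsu ulj fitat sbvo xzoc nvw ldpj sbvv zdtx tly
Final line count: 16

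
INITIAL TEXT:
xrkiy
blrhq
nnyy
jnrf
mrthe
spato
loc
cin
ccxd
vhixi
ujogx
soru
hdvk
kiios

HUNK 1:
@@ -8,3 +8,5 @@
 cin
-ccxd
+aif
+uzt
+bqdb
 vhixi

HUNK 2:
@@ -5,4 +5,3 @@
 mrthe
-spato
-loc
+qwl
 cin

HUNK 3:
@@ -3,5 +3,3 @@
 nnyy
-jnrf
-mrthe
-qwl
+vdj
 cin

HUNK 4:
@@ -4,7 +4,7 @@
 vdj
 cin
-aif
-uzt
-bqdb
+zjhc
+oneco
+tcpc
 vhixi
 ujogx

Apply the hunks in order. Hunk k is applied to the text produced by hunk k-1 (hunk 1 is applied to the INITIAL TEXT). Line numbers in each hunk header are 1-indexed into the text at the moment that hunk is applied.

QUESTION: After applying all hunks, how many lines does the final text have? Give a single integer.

Hunk 1: at line 8 remove [ccxd] add [aif,uzt,bqdb] -> 16 lines: xrkiy blrhq nnyy jnrf mrthe spato loc cin aif uzt bqdb vhixi ujogx soru hdvk kiios
Hunk 2: at line 5 remove [spato,loc] add [qwl] -> 15 lines: xrkiy blrhq nnyy jnrf mrthe qwl cin aif uzt bqdb vhixi ujogx soru hdvk kiios
Hunk 3: at line 3 remove [jnrf,mrthe,qwl] add [vdj] -> 13 lines: xrkiy blrhq nnyy vdj cin aif uzt bqdb vhixi ujogx soru hdvk kiios
Hunk 4: at line 4 remove [aif,uzt,bqdb] add [zjhc,oneco,tcpc] -> 13 lines: xrkiy blrhq nnyy vdj cin zjhc oneco tcpc vhixi ujogx soru hdvk kiios
Final line count: 13

Answer: 13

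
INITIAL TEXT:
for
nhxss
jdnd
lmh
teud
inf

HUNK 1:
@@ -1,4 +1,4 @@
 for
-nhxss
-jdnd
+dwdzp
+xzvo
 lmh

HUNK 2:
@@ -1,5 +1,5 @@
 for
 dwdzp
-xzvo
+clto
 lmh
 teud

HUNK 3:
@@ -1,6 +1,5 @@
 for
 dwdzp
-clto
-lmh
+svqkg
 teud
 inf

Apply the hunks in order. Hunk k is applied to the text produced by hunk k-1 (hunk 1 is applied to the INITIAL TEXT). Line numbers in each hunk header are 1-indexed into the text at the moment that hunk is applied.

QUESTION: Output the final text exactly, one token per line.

Answer: for
dwdzp
svqkg
teud
inf

Derivation:
Hunk 1: at line 1 remove [nhxss,jdnd] add [dwdzp,xzvo] -> 6 lines: for dwdzp xzvo lmh teud inf
Hunk 2: at line 1 remove [xzvo] add [clto] -> 6 lines: for dwdzp clto lmh teud inf
Hunk 3: at line 1 remove [clto,lmh] add [svqkg] -> 5 lines: for dwdzp svqkg teud inf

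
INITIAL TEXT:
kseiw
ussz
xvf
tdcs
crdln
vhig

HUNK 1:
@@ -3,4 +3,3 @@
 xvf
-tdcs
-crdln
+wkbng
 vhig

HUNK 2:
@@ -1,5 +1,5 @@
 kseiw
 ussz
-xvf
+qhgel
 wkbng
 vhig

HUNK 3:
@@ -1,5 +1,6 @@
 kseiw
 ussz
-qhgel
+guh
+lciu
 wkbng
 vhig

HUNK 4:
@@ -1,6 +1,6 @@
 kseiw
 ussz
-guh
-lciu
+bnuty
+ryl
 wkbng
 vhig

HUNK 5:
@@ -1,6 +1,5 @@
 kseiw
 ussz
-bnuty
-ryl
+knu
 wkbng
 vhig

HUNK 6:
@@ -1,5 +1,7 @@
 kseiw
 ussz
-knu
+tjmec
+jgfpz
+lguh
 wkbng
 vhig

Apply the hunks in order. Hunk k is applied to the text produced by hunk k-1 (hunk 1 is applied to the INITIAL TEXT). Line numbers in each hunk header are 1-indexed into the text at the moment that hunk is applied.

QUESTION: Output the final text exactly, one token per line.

Answer: kseiw
ussz
tjmec
jgfpz
lguh
wkbng
vhig

Derivation:
Hunk 1: at line 3 remove [tdcs,crdln] add [wkbng] -> 5 lines: kseiw ussz xvf wkbng vhig
Hunk 2: at line 1 remove [xvf] add [qhgel] -> 5 lines: kseiw ussz qhgel wkbng vhig
Hunk 3: at line 1 remove [qhgel] add [guh,lciu] -> 6 lines: kseiw ussz guh lciu wkbng vhig
Hunk 4: at line 1 remove [guh,lciu] add [bnuty,ryl] -> 6 lines: kseiw ussz bnuty ryl wkbng vhig
Hunk 5: at line 1 remove [bnuty,ryl] add [knu] -> 5 lines: kseiw ussz knu wkbng vhig
Hunk 6: at line 1 remove [knu] add [tjmec,jgfpz,lguh] -> 7 lines: kseiw ussz tjmec jgfpz lguh wkbng vhig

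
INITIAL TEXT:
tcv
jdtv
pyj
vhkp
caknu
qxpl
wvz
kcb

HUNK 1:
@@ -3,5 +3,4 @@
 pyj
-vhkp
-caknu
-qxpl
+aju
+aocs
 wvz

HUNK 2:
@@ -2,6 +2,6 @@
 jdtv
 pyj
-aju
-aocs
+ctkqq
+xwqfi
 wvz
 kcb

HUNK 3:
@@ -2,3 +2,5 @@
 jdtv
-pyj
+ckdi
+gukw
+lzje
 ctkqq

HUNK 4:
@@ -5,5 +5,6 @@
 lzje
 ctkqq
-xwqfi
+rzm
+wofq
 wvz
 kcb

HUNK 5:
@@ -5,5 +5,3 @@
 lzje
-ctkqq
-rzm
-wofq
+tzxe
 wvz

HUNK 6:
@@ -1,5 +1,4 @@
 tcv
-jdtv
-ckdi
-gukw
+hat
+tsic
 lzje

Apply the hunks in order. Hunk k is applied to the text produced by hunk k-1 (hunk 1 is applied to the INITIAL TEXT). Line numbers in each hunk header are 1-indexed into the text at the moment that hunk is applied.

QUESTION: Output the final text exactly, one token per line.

Answer: tcv
hat
tsic
lzje
tzxe
wvz
kcb

Derivation:
Hunk 1: at line 3 remove [vhkp,caknu,qxpl] add [aju,aocs] -> 7 lines: tcv jdtv pyj aju aocs wvz kcb
Hunk 2: at line 2 remove [aju,aocs] add [ctkqq,xwqfi] -> 7 lines: tcv jdtv pyj ctkqq xwqfi wvz kcb
Hunk 3: at line 2 remove [pyj] add [ckdi,gukw,lzje] -> 9 lines: tcv jdtv ckdi gukw lzje ctkqq xwqfi wvz kcb
Hunk 4: at line 5 remove [xwqfi] add [rzm,wofq] -> 10 lines: tcv jdtv ckdi gukw lzje ctkqq rzm wofq wvz kcb
Hunk 5: at line 5 remove [ctkqq,rzm,wofq] add [tzxe] -> 8 lines: tcv jdtv ckdi gukw lzje tzxe wvz kcb
Hunk 6: at line 1 remove [jdtv,ckdi,gukw] add [hat,tsic] -> 7 lines: tcv hat tsic lzje tzxe wvz kcb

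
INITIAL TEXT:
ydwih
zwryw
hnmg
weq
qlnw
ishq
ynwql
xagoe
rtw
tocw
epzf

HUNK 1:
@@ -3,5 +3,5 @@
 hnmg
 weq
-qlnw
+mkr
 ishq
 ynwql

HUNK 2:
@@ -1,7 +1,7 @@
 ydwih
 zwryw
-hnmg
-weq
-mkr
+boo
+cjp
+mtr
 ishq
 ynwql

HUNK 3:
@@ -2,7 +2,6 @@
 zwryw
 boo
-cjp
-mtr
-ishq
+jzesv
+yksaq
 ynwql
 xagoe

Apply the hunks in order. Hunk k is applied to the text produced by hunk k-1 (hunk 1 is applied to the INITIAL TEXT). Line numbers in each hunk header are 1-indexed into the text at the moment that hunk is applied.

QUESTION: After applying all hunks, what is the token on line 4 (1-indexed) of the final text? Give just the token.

Hunk 1: at line 3 remove [qlnw] add [mkr] -> 11 lines: ydwih zwryw hnmg weq mkr ishq ynwql xagoe rtw tocw epzf
Hunk 2: at line 1 remove [hnmg,weq,mkr] add [boo,cjp,mtr] -> 11 lines: ydwih zwryw boo cjp mtr ishq ynwql xagoe rtw tocw epzf
Hunk 3: at line 2 remove [cjp,mtr,ishq] add [jzesv,yksaq] -> 10 lines: ydwih zwryw boo jzesv yksaq ynwql xagoe rtw tocw epzf
Final line 4: jzesv

Answer: jzesv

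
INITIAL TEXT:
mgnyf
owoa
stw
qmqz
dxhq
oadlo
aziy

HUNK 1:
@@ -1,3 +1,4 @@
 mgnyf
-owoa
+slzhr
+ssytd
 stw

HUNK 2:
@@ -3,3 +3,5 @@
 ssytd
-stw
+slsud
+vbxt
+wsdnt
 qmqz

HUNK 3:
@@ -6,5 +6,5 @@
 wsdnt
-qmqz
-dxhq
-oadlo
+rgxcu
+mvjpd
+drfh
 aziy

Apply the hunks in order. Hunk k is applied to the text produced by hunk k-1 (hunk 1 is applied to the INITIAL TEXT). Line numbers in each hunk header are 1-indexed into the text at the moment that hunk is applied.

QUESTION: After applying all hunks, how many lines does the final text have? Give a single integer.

Hunk 1: at line 1 remove [owoa] add [slzhr,ssytd] -> 8 lines: mgnyf slzhr ssytd stw qmqz dxhq oadlo aziy
Hunk 2: at line 3 remove [stw] add [slsud,vbxt,wsdnt] -> 10 lines: mgnyf slzhr ssytd slsud vbxt wsdnt qmqz dxhq oadlo aziy
Hunk 3: at line 6 remove [qmqz,dxhq,oadlo] add [rgxcu,mvjpd,drfh] -> 10 lines: mgnyf slzhr ssytd slsud vbxt wsdnt rgxcu mvjpd drfh aziy
Final line count: 10

Answer: 10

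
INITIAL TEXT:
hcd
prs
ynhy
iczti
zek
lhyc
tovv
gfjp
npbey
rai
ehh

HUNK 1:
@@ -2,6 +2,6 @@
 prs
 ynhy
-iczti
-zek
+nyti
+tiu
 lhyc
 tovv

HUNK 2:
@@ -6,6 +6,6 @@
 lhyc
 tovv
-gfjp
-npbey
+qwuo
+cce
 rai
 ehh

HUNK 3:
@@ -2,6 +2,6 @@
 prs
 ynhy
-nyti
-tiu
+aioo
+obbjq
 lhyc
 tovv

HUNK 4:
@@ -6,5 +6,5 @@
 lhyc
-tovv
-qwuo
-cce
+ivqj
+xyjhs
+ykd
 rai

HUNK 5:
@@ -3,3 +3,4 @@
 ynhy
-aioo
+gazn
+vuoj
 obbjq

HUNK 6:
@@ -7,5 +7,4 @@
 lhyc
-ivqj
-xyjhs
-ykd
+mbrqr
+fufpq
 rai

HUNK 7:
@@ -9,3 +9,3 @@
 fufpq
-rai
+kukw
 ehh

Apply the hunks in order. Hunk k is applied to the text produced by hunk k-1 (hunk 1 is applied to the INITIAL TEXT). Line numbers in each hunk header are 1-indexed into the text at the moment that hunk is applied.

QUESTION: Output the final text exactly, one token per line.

Hunk 1: at line 2 remove [iczti,zek] add [nyti,tiu] -> 11 lines: hcd prs ynhy nyti tiu lhyc tovv gfjp npbey rai ehh
Hunk 2: at line 6 remove [gfjp,npbey] add [qwuo,cce] -> 11 lines: hcd prs ynhy nyti tiu lhyc tovv qwuo cce rai ehh
Hunk 3: at line 2 remove [nyti,tiu] add [aioo,obbjq] -> 11 lines: hcd prs ynhy aioo obbjq lhyc tovv qwuo cce rai ehh
Hunk 4: at line 6 remove [tovv,qwuo,cce] add [ivqj,xyjhs,ykd] -> 11 lines: hcd prs ynhy aioo obbjq lhyc ivqj xyjhs ykd rai ehh
Hunk 5: at line 3 remove [aioo] add [gazn,vuoj] -> 12 lines: hcd prs ynhy gazn vuoj obbjq lhyc ivqj xyjhs ykd rai ehh
Hunk 6: at line 7 remove [ivqj,xyjhs,ykd] add [mbrqr,fufpq] -> 11 lines: hcd prs ynhy gazn vuoj obbjq lhyc mbrqr fufpq rai ehh
Hunk 7: at line 9 remove [rai] add [kukw] -> 11 lines: hcd prs ynhy gazn vuoj obbjq lhyc mbrqr fufpq kukw ehh

Answer: hcd
prs
ynhy
gazn
vuoj
obbjq
lhyc
mbrqr
fufpq
kukw
ehh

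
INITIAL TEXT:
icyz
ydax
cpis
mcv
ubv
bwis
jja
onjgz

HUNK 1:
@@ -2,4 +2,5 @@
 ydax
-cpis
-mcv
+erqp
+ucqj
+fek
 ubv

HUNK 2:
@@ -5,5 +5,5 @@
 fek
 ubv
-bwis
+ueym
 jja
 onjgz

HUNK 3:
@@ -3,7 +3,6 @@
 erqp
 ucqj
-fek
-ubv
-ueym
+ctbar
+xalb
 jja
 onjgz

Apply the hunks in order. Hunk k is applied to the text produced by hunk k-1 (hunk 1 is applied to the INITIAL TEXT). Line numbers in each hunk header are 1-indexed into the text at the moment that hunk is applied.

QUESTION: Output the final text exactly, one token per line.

Hunk 1: at line 2 remove [cpis,mcv] add [erqp,ucqj,fek] -> 9 lines: icyz ydax erqp ucqj fek ubv bwis jja onjgz
Hunk 2: at line 5 remove [bwis] add [ueym] -> 9 lines: icyz ydax erqp ucqj fek ubv ueym jja onjgz
Hunk 3: at line 3 remove [fek,ubv,ueym] add [ctbar,xalb] -> 8 lines: icyz ydax erqp ucqj ctbar xalb jja onjgz

Answer: icyz
ydax
erqp
ucqj
ctbar
xalb
jja
onjgz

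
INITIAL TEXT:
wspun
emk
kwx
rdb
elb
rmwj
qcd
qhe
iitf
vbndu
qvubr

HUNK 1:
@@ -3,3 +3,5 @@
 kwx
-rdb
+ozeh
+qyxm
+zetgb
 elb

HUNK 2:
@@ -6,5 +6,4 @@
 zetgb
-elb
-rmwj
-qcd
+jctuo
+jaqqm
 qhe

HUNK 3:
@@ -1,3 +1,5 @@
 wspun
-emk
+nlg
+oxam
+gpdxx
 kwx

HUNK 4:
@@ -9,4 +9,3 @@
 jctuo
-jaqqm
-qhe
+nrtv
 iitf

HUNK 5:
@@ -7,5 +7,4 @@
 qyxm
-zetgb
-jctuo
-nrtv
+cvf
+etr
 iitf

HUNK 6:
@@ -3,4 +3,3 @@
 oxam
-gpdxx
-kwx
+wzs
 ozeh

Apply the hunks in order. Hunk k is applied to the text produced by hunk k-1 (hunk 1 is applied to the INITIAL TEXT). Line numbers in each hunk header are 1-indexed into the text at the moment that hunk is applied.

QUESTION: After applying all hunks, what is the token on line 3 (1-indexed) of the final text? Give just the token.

Hunk 1: at line 3 remove [rdb] add [ozeh,qyxm,zetgb] -> 13 lines: wspun emk kwx ozeh qyxm zetgb elb rmwj qcd qhe iitf vbndu qvubr
Hunk 2: at line 6 remove [elb,rmwj,qcd] add [jctuo,jaqqm] -> 12 lines: wspun emk kwx ozeh qyxm zetgb jctuo jaqqm qhe iitf vbndu qvubr
Hunk 3: at line 1 remove [emk] add [nlg,oxam,gpdxx] -> 14 lines: wspun nlg oxam gpdxx kwx ozeh qyxm zetgb jctuo jaqqm qhe iitf vbndu qvubr
Hunk 4: at line 9 remove [jaqqm,qhe] add [nrtv] -> 13 lines: wspun nlg oxam gpdxx kwx ozeh qyxm zetgb jctuo nrtv iitf vbndu qvubr
Hunk 5: at line 7 remove [zetgb,jctuo,nrtv] add [cvf,etr] -> 12 lines: wspun nlg oxam gpdxx kwx ozeh qyxm cvf etr iitf vbndu qvubr
Hunk 6: at line 3 remove [gpdxx,kwx] add [wzs] -> 11 lines: wspun nlg oxam wzs ozeh qyxm cvf etr iitf vbndu qvubr
Final line 3: oxam

Answer: oxam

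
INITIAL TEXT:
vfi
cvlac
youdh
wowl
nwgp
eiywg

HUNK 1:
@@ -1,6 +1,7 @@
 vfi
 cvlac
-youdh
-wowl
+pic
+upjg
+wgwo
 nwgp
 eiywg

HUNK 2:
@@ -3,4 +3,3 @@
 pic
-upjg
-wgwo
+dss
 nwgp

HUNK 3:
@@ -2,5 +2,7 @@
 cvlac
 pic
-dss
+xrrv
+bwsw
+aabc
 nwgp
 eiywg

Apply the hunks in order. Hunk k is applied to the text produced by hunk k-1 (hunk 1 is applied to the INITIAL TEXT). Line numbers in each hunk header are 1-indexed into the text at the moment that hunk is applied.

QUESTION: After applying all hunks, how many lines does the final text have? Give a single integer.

Hunk 1: at line 1 remove [youdh,wowl] add [pic,upjg,wgwo] -> 7 lines: vfi cvlac pic upjg wgwo nwgp eiywg
Hunk 2: at line 3 remove [upjg,wgwo] add [dss] -> 6 lines: vfi cvlac pic dss nwgp eiywg
Hunk 3: at line 2 remove [dss] add [xrrv,bwsw,aabc] -> 8 lines: vfi cvlac pic xrrv bwsw aabc nwgp eiywg
Final line count: 8

Answer: 8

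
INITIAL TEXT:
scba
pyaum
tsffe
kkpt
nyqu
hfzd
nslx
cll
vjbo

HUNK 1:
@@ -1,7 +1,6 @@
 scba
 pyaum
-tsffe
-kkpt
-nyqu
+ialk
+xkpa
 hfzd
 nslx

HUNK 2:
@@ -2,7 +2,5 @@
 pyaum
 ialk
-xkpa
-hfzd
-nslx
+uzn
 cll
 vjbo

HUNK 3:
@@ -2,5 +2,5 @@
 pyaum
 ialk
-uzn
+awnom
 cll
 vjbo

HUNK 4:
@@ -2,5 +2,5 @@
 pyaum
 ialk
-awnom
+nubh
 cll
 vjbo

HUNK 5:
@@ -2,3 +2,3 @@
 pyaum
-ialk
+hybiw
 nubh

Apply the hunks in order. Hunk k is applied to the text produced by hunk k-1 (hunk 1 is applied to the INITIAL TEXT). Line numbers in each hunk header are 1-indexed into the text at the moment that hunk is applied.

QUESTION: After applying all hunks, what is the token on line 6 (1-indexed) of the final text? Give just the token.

Hunk 1: at line 1 remove [tsffe,kkpt,nyqu] add [ialk,xkpa] -> 8 lines: scba pyaum ialk xkpa hfzd nslx cll vjbo
Hunk 2: at line 2 remove [xkpa,hfzd,nslx] add [uzn] -> 6 lines: scba pyaum ialk uzn cll vjbo
Hunk 3: at line 2 remove [uzn] add [awnom] -> 6 lines: scba pyaum ialk awnom cll vjbo
Hunk 4: at line 2 remove [awnom] add [nubh] -> 6 lines: scba pyaum ialk nubh cll vjbo
Hunk 5: at line 2 remove [ialk] add [hybiw] -> 6 lines: scba pyaum hybiw nubh cll vjbo
Final line 6: vjbo

Answer: vjbo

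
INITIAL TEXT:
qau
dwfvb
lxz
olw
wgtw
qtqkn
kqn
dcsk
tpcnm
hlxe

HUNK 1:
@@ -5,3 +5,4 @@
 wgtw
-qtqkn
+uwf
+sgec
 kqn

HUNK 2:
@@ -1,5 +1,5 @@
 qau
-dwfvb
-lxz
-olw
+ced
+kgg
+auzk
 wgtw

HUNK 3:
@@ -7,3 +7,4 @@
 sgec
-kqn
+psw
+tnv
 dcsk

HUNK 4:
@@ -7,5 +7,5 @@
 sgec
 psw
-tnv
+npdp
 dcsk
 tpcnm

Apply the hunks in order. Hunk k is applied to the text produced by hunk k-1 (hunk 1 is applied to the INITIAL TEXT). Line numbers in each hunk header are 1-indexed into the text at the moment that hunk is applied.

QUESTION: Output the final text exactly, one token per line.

Hunk 1: at line 5 remove [qtqkn] add [uwf,sgec] -> 11 lines: qau dwfvb lxz olw wgtw uwf sgec kqn dcsk tpcnm hlxe
Hunk 2: at line 1 remove [dwfvb,lxz,olw] add [ced,kgg,auzk] -> 11 lines: qau ced kgg auzk wgtw uwf sgec kqn dcsk tpcnm hlxe
Hunk 3: at line 7 remove [kqn] add [psw,tnv] -> 12 lines: qau ced kgg auzk wgtw uwf sgec psw tnv dcsk tpcnm hlxe
Hunk 4: at line 7 remove [tnv] add [npdp] -> 12 lines: qau ced kgg auzk wgtw uwf sgec psw npdp dcsk tpcnm hlxe

Answer: qau
ced
kgg
auzk
wgtw
uwf
sgec
psw
npdp
dcsk
tpcnm
hlxe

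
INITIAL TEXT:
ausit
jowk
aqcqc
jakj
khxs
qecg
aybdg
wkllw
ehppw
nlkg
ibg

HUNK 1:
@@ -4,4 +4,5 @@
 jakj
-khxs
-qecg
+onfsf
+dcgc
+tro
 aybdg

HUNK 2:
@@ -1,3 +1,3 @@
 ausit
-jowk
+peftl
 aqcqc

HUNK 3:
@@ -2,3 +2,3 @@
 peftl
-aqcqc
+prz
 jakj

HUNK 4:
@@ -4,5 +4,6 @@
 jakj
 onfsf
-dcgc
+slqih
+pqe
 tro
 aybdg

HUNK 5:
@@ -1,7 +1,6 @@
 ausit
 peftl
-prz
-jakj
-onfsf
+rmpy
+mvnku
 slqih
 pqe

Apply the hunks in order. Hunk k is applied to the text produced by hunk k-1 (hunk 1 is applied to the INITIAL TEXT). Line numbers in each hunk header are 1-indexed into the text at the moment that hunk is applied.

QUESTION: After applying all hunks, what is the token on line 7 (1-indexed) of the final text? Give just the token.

Hunk 1: at line 4 remove [khxs,qecg] add [onfsf,dcgc,tro] -> 12 lines: ausit jowk aqcqc jakj onfsf dcgc tro aybdg wkllw ehppw nlkg ibg
Hunk 2: at line 1 remove [jowk] add [peftl] -> 12 lines: ausit peftl aqcqc jakj onfsf dcgc tro aybdg wkllw ehppw nlkg ibg
Hunk 3: at line 2 remove [aqcqc] add [prz] -> 12 lines: ausit peftl prz jakj onfsf dcgc tro aybdg wkllw ehppw nlkg ibg
Hunk 4: at line 4 remove [dcgc] add [slqih,pqe] -> 13 lines: ausit peftl prz jakj onfsf slqih pqe tro aybdg wkllw ehppw nlkg ibg
Hunk 5: at line 1 remove [prz,jakj,onfsf] add [rmpy,mvnku] -> 12 lines: ausit peftl rmpy mvnku slqih pqe tro aybdg wkllw ehppw nlkg ibg
Final line 7: tro

Answer: tro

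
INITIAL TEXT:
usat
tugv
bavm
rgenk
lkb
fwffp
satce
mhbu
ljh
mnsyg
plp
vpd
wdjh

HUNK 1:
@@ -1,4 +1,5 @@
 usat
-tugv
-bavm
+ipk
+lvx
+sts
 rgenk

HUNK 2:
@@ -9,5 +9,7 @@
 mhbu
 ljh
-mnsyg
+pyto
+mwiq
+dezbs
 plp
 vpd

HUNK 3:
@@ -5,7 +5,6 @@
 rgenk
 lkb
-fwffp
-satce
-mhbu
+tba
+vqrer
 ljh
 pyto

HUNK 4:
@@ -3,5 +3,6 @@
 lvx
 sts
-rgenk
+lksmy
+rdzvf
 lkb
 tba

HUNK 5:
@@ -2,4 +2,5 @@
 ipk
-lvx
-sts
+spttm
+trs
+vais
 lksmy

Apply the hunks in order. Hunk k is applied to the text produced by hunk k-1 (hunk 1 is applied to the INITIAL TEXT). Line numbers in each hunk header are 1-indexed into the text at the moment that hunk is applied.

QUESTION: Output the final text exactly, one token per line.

Hunk 1: at line 1 remove [tugv,bavm] add [ipk,lvx,sts] -> 14 lines: usat ipk lvx sts rgenk lkb fwffp satce mhbu ljh mnsyg plp vpd wdjh
Hunk 2: at line 9 remove [mnsyg] add [pyto,mwiq,dezbs] -> 16 lines: usat ipk lvx sts rgenk lkb fwffp satce mhbu ljh pyto mwiq dezbs plp vpd wdjh
Hunk 3: at line 5 remove [fwffp,satce,mhbu] add [tba,vqrer] -> 15 lines: usat ipk lvx sts rgenk lkb tba vqrer ljh pyto mwiq dezbs plp vpd wdjh
Hunk 4: at line 3 remove [rgenk] add [lksmy,rdzvf] -> 16 lines: usat ipk lvx sts lksmy rdzvf lkb tba vqrer ljh pyto mwiq dezbs plp vpd wdjh
Hunk 5: at line 2 remove [lvx,sts] add [spttm,trs,vais] -> 17 lines: usat ipk spttm trs vais lksmy rdzvf lkb tba vqrer ljh pyto mwiq dezbs plp vpd wdjh

Answer: usat
ipk
spttm
trs
vais
lksmy
rdzvf
lkb
tba
vqrer
ljh
pyto
mwiq
dezbs
plp
vpd
wdjh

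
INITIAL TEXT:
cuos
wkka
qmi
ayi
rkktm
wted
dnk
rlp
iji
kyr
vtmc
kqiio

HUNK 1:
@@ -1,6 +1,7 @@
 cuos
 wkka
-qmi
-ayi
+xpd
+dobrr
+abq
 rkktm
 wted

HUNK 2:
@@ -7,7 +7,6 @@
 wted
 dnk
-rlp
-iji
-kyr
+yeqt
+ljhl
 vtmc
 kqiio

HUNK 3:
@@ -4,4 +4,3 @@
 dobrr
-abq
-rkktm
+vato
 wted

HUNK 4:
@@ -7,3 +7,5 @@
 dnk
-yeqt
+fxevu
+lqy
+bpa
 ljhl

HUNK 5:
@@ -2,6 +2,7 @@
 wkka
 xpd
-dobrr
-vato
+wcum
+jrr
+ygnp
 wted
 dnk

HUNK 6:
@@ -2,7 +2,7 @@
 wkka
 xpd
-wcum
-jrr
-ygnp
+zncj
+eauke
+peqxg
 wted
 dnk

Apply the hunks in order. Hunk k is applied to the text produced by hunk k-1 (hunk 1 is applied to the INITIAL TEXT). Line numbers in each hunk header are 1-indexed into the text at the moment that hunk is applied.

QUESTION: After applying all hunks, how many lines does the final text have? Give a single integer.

Hunk 1: at line 1 remove [qmi,ayi] add [xpd,dobrr,abq] -> 13 lines: cuos wkka xpd dobrr abq rkktm wted dnk rlp iji kyr vtmc kqiio
Hunk 2: at line 7 remove [rlp,iji,kyr] add [yeqt,ljhl] -> 12 lines: cuos wkka xpd dobrr abq rkktm wted dnk yeqt ljhl vtmc kqiio
Hunk 3: at line 4 remove [abq,rkktm] add [vato] -> 11 lines: cuos wkka xpd dobrr vato wted dnk yeqt ljhl vtmc kqiio
Hunk 4: at line 7 remove [yeqt] add [fxevu,lqy,bpa] -> 13 lines: cuos wkka xpd dobrr vato wted dnk fxevu lqy bpa ljhl vtmc kqiio
Hunk 5: at line 2 remove [dobrr,vato] add [wcum,jrr,ygnp] -> 14 lines: cuos wkka xpd wcum jrr ygnp wted dnk fxevu lqy bpa ljhl vtmc kqiio
Hunk 6: at line 2 remove [wcum,jrr,ygnp] add [zncj,eauke,peqxg] -> 14 lines: cuos wkka xpd zncj eauke peqxg wted dnk fxevu lqy bpa ljhl vtmc kqiio
Final line count: 14

Answer: 14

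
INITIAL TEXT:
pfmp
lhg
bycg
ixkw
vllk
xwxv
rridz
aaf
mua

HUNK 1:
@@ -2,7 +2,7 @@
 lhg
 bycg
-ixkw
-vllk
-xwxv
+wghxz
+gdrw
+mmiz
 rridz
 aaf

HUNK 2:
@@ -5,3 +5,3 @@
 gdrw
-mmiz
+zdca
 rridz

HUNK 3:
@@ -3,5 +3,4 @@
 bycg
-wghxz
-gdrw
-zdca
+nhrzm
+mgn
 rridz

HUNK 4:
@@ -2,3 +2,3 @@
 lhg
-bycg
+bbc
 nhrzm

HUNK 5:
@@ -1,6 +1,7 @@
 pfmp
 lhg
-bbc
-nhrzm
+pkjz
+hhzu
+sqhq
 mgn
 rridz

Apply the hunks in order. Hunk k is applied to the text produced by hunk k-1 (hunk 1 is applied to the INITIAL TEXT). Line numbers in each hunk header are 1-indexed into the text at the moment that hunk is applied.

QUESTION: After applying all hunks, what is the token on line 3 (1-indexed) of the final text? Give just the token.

Answer: pkjz

Derivation:
Hunk 1: at line 2 remove [ixkw,vllk,xwxv] add [wghxz,gdrw,mmiz] -> 9 lines: pfmp lhg bycg wghxz gdrw mmiz rridz aaf mua
Hunk 2: at line 5 remove [mmiz] add [zdca] -> 9 lines: pfmp lhg bycg wghxz gdrw zdca rridz aaf mua
Hunk 3: at line 3 remove [wghxz,gdrw,zdca] add [nhrzm,mgn] -> 8 lines: pfmp lhg bycg nhrzm mgn rridz aaf mua
Hunk 4: at line 2 remove [bycg] add [bbc] -> 8 lines: pfmp lhg bbc nhrzm mgn rridz aaf mua
Hunk 5: at line 1 remove [bbc,nhrzm] add [pkjz,hhzu,sqhq] -> 9 lines: pfmp lhg pkjz hhzu sqhq mgn rridz aaf mua
Final line 3: pkjz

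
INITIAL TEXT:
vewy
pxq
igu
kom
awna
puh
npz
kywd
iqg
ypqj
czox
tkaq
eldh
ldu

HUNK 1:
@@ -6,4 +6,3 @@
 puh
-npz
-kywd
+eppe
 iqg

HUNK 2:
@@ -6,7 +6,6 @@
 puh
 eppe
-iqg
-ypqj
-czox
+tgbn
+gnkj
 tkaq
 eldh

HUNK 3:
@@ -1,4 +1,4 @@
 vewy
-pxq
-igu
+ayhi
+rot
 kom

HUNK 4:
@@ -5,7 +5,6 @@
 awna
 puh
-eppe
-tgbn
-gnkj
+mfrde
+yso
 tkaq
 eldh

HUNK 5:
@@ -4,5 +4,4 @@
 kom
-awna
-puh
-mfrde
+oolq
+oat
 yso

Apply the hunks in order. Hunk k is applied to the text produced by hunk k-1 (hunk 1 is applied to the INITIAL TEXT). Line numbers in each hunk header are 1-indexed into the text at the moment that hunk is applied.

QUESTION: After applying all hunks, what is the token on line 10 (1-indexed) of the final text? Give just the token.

Hunk 1: at line 6 remove [npz,kywd] add [eppe] -> 13 lines: vewy pxq igu kom awna puh eppe iqg ypqj czox tkaq eldh ldu
Hunk 2: at line 6 remove [iqg,ypqj,czox] add [tgbn,gnkj] -> 12 lines: vewy pxq igu kom awna puh eppe tgbn gnkj tkaq eldh ldu
Hunk 3: at line 1 remove [pxq,igu] add [ayhi,rot] -> 12 lines: vewy ayhi rot kom awna puh eppe tgbn gnkj tkaq eldh ldu
Hunk 4: at line 5 remove [eppe,tgbn,gnkj] add [mfrde,yso] -> 11 lines: vewy ayhi rot kom awna puh mfrde yso tkaq eldh ldu
Hunk 5: at line 4 remove [awna,puh,mfrde] add [oolq,oat] -> 10 lines: vewy ayhi rot kom oolq oat yso tkaq eldh ldu
Final line 10: ldu

Answer: ldu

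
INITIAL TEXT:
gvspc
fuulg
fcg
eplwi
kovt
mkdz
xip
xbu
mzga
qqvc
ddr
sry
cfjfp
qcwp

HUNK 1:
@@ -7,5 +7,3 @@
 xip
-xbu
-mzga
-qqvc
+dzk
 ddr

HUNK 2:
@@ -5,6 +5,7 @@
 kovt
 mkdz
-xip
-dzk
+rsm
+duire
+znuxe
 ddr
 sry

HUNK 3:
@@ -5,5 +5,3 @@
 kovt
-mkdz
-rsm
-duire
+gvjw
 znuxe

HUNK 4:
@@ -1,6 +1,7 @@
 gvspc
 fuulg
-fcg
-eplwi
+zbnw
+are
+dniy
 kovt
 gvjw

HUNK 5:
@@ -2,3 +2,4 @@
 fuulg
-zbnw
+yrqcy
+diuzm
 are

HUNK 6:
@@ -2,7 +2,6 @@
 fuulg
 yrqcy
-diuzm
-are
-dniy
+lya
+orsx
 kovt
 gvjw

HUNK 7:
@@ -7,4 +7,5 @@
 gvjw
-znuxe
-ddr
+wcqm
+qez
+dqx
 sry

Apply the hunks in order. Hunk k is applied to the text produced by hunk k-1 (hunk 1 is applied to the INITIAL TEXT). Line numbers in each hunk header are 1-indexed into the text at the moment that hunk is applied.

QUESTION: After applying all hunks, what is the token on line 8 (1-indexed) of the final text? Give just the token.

Answer: wcqm

Derivation:
Hunk 1: at line 7 remove [xbu,mzga,qqvc] add [dzk] -> 12 lines: gvspc fuulg fcg eplwi kovt mkdz xip dzk ddr sry cfjfp qcwp
Hunk 2: at line 5 remove [xip,dzk] add [rsm,duire,znuxe] -> 13 lines: gvspc fuulg fcg eplwi kovt mkdz rsm duire znuxe ddr sry cfjfp qcwp
Hunk 3: at line 5 remove [mkdz,rsm,duire] add [gvjw] -> 11 lines: gvspc fuulg fcg eplwi kovt gvjw znuxe ddr sry cfjfp qcwp
Hunk 4: at line 1 remove [fcg,eplwi] add [zbnw,are,dniy] -> 12 lines: gvspc fuulg zbnw are dniy kovt gvjw znuxe ddr sry cfjfp qcwp
Hunk 5: at line 2 remove [zbnw] add [yrqcy,diuzm] -> 13 lines: gvspc fuulg yrqcy diuzm are dniy kovt gvjw znuxe ddr sry cfjfp qcwp
Hunk 6: at line 2 remove [diuzm,are,dniy] add [lya,orsx] -> 12 lines: gvspc fuulg yrqcy lya orsx kovt gvjw znuxe ddr sry cfjfp qcwp
Hunk 7: at line 7 remove [znuxe,ddr] add [wcqm,qez,dqx] -> 13 lines: gvspc fuulg yrqcy lya orsx kovt gvjw wcqm qez dqx sry cfjfp qcwp
Final line 8: wcqm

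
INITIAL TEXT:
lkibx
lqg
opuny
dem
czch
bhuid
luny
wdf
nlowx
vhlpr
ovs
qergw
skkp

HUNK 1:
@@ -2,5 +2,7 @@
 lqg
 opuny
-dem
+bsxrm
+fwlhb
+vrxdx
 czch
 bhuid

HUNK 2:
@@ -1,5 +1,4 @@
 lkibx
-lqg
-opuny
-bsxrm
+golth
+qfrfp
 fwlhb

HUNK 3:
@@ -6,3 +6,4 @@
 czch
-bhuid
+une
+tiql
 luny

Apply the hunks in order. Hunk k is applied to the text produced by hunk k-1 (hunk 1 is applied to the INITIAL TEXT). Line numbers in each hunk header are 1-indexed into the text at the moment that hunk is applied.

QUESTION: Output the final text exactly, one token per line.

Hunk 1: at line 2 remove [dem] add [bsxrm,fwlhb,vrxdx] -> 15 lines: lkibx lqg opuny bsxrm fwlhb vrxdx czch bhuid luny wdf nlowx vhlpr ovs qergw skkp
Hunk 2: at line 1 remove [lqg,opuny,bsxrm] add [golth,qfrfp] -> 14 lines: lkibx golth qfrfp fwlhb vrxdx czch bhuid luny wdf nlowx vhlpr ovs qergw skkp
Hunk 3: at line 6 remove [bhuid] add [une,tiql] -> 15 lines: lkibx golth qfrfp fwlhb vrxdx czch une tiql luny wdf nlowx vhlpr ovs qergw skkp

Answer: lkibx
golth
qfrfp
fwlhb
vrxdx
czch
une
tiql
luny
wdf
nlowx
vhlpr
ovs
qergw
skkp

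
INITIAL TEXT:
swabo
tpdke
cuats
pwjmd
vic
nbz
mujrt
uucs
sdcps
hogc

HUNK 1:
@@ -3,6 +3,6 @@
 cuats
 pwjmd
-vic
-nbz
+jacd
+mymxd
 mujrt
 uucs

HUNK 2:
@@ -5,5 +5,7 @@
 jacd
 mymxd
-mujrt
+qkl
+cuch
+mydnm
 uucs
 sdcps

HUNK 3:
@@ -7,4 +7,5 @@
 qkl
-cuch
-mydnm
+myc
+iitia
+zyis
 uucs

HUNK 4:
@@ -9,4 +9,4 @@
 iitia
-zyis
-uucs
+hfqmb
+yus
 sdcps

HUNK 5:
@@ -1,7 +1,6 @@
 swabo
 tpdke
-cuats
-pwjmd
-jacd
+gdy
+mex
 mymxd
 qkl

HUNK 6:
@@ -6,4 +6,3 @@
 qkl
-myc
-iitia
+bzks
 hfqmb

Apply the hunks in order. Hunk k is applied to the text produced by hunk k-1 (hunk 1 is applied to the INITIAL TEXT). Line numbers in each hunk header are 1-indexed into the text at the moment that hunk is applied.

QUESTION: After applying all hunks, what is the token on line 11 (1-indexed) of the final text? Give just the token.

Hunk 1: at line 3 remove [vic,nbz] add [jacd,mymxd] -> 10 lines: swabo tpdke cuats pwjmd jacd mymxd mujrt uucs sdcps hogc
Hunk 2: at line 5 remove [mujrt] add [qkl,cuch,mydnm] -> 12 lines: swabo tpdke cuats pwjmd jacd mymxd qkl cuch mydnm uucs sdcps hogc
Hunk 3: at line 7 remove [cuch,mydnm] add [myc,iitia,zyis] -> 13 lines: swabo tpdke cuats pwjmd jacd mymxd qkl myc iitia zyis uucs sdcps hogc
Hunk 4: at line 9 remove [zyis,uucs] add [hfqmb,yus] -> 13 lines: swabo tpdke cuats pwjmd jacd mymxd qkl myc iitia hfqmb yus sdcps hogc
Hunk 5: at line 1 remove [cuats,pwjmd,jacd] add [gdy,mex] -> 12 lines: swabo tpdke gdy mex mymxd qkl myc iitia hfqmb yus sdcps hogc
Hunk 6: at line 6 remove [myc,iitia] add [bzks] -> 11 lines: swabo tpdke gdy mex mymxd qkl bzks hfqmb yus sdcps hogc
Final line 11: hogc

Answer: hogc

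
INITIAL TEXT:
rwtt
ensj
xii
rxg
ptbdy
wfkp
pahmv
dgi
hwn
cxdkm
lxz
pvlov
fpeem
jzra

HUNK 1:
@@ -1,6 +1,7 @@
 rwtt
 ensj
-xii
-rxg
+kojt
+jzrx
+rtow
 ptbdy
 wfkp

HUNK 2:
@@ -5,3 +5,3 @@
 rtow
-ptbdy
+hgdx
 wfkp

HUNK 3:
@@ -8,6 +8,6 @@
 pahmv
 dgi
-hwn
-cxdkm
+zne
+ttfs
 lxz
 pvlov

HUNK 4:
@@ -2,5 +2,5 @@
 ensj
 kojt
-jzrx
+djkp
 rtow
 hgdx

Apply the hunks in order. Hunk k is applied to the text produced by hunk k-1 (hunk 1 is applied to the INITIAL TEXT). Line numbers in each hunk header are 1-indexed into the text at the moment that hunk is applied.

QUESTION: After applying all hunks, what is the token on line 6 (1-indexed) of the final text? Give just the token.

Answer: hgdx

Derivation:
Hunk 1: at line 1 remove [xii,rxg] add [kojt,jzrx,rtow] -> 15 lines: rwtt ensj kojt jzrx rtow ptbdy wfkp pahmv dgi hwn cxdkm lxz pvlov fpeem jzra
Hunk 2: at line 5 remove [ptbdy] add [hgdx] -> 15 lines: rwtt ensj kojt jzrx rtow hgdx wfkp pahmv dgi hwn cxdkm lxz pvlov fpeem jzra
Hunk 3: at line 8 remove [hwn,cxdkm] add [zne,ttfs] -> 15 lines: rwtt ensj kojt jzrx rtow hgdx wfkp pahmv dgi zne ttfs lxz pvlov fpeem jzra
Hunk 4: at line 2 remove [jzrx] add [djkp] -> 15 lines: rwtt ensj kojt djkp rtow hgdx wfkp pahmv dgi zne ttfs lxz pvlov fpeem jzra
Final line 6: hgdx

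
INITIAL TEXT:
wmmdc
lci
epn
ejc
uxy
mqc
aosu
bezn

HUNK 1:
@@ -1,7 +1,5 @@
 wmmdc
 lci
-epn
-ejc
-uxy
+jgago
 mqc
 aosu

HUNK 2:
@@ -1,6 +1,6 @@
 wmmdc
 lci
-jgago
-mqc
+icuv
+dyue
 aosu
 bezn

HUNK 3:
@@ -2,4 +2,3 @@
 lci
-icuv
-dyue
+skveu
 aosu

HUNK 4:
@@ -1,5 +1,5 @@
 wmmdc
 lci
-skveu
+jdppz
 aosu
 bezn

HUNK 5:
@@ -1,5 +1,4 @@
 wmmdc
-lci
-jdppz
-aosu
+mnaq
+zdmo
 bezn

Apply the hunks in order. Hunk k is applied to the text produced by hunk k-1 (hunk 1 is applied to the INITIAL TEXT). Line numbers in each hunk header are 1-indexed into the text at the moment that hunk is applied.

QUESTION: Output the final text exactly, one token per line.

Hunk 1: at line 1 remove [epn,ejc,uxy] add [jgago] -> 6 lines: wmmdc lci jgago mqc aosu bezn
Hunk 2: at line 1 remove [jgago,mqc] add [icuv,dyue] -> 6 lines: wmmdc lci icuv dyue aosu bezn
Hunk 3: at line 2 remove [icuv,dyue] add [skveu] -> 5 lines: wmmdc lci skveu aosu bezn
Hunk 4: at line 1 remove [skveu] add [jdppz] -> 5 lines: wmmdc lci jdppz aosu bezn
Hunk 5: at line 1 remove [lci,jdppz,aosu] add [mnaq,zdmo] -> 4 lines: wmmdc mnaq zdmo bezn

Answer: wmmdc
mnaq
zdmo
bezn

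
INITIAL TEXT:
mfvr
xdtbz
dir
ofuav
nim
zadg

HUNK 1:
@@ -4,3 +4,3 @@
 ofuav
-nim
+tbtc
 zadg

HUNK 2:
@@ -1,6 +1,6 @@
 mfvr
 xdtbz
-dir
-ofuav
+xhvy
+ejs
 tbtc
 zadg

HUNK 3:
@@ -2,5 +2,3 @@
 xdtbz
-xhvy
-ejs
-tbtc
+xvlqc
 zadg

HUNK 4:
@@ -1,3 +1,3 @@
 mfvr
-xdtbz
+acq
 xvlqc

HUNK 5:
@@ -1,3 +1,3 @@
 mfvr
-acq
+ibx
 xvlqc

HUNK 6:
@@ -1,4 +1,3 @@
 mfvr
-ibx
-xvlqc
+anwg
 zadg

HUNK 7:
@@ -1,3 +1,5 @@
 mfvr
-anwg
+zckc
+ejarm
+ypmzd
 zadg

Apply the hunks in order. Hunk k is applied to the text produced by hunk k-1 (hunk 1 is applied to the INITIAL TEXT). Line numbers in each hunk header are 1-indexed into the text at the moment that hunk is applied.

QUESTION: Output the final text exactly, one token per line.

Hunk 1: at line 4 remove [nim] add [tbtc] -> 6 lines: mfvr xdtbz dir ofuav tbtc zadg
Hunk 2: at line 1 remove [dir,ofuav] add [xhvy,ejs] -> 6 lines: mfvr xdtbz xhvy ejs tbtc zadg
Hunk 3: at line 2 remove [xhvy,ejs,tbtc] add [xvlqc] -> 4 lines: mfvr xdtbz xvlqc zadg
Hunk 4: at line 1 remove [xdtbz] add [acq] -> 4 lines: mfvr acq xvlqc zadg
Hunk 5: at line 1 remove [acq] add [ibx] -> 4 lines: mfvr ibx xvlqc zadg
Hunk 6: at line 1 remove [ibx,xvlqc] add [anwg] -> 3 lines: mfvr anwg zadg
Hunk 7: at line 1 remove [anwg] add [zckc,ejarm,ypmzd] -> 5 lines: mfvr zckc ejarm ypmzd zadg

Answer: mfvr
zckc
ejarm
ypmzd
zadg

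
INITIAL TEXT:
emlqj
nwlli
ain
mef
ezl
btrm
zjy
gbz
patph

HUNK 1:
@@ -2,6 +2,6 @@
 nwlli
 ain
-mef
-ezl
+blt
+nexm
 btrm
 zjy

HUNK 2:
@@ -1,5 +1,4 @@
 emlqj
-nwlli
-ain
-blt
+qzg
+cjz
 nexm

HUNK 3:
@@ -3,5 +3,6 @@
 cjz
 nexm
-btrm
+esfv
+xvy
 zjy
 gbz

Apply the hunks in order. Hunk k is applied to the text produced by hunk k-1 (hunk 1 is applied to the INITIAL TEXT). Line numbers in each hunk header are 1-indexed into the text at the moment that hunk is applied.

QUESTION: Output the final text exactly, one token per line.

Answer: emlqj
qzg
cjz
nexm
esfv
xvy
zjy
gbz
patph

Derivation:
Hunk 1: at line 2 remove [mef,ezl] add [blt,nexm] -> 9 lines: emlqj nwlli ain blt nexm btrm zjy gbz patph
Hunk 2: at line 1 remove [nwlli,ain,blt] add [qzg,cjz] -> 8 lines: emlqj qzg cjz nexm btrm zjy gbz patph
Hunk 3: at line 3 remove [btrm] add [esfv,xvy] -> 9 lines: emlqj qzg cjz nexm esfv xvy zjy gbz patph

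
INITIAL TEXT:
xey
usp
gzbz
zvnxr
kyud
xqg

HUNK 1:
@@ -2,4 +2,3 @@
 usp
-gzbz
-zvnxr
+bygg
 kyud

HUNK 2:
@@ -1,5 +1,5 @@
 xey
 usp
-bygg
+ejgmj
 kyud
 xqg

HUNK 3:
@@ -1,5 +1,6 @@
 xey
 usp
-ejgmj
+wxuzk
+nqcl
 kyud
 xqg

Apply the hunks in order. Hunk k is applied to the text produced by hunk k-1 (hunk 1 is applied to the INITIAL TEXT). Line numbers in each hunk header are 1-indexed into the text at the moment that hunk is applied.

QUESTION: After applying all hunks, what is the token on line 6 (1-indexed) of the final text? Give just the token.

Hunk 1: at line 2 remove [gzbz,zvnxr] add [bygg] -> 5 lines: xey usp bygg kyud xqg
Hunk 2: at line 1 remove [bygg] add [ejgmj] -> 5 lines: xey usp ejgmj kyud xqg
Hunk 3: at line 1 remove [ejgmj] add [wxuzk,nqcl] -> 6 lines: xey usp wxuzk nqcl kyud xqg
Final line 6: xqg

Answer: xqg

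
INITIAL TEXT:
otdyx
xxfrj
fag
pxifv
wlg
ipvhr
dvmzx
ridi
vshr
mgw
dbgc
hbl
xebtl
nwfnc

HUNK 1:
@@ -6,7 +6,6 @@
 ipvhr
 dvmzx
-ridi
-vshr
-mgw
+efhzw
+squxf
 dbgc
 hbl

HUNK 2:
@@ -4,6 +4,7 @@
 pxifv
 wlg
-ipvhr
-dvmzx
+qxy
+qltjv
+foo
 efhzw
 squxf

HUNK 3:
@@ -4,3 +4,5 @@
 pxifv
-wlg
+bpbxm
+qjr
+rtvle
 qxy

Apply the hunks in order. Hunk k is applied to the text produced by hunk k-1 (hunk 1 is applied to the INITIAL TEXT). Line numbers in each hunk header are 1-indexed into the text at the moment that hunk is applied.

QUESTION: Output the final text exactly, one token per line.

Hunk 1: at line 6 remove [ridi,vshr,mgw] add [efhzw,squxf] -> 13 lines: otdyx xxfrj fag pxifv wlg ipvhr dvmzx efhzw squxf dbgc hbl xebtl nwfnc
Hunk 2: at line 4 remove [ipvhr,dvmzx] add [qxy,qltjv,foo] -> 14 lines: otdyx xxfrj fag pxifv wlg qxy qltjv foo efhzw squxf dbgc hbl xebtl nwfnc
Hunk 3: at line 4 remove [wlg] add [bpbxm,qjr,rtvle] -> 16 lines: otdyx xxfrj fag pxifv bpbxm qjr rtvle qxy qltjv foo efhzw squxf dbgc hbl xebtl nwfnc

Answer: otdyx
xxfrj
fag
pxifv
bpbxm
qjr
rtvle
qxy
qltjv
foo
efhzw
squxf
dbgc
hbl
xebtl
nwfnc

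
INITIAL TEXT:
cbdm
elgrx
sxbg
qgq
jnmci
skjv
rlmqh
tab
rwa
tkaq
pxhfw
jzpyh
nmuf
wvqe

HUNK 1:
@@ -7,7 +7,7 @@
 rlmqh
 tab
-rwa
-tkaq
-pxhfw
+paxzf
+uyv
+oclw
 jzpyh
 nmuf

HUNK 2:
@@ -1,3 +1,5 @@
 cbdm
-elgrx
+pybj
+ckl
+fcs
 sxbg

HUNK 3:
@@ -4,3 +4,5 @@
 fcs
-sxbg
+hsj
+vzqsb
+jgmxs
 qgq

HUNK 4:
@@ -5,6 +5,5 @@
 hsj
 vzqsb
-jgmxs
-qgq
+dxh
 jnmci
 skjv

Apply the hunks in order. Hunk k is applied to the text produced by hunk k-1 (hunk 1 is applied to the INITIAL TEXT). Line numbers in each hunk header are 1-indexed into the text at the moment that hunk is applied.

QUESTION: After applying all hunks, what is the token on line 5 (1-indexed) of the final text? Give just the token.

Hunk 1: at line 7 remove [rwa,tkaq,pxhfw] add [paxzf,uyv,oclw] -> 14 lines: cbdm elgrx sxbg qgq jnmci skjv rlmqh tab paxzf uyv oclw jzpyh nmuf wvqe
Hunk 2: at line 1 remove [elgrx] add [pybj,ckl,fcs] -> 16 lines: cbdm pybj ckl fcs sxbg qgq jnmci skjv rlmqh tab paxzf uyv oclw jzpyh nmuf wvqe
Hunk 3: at line 4 remove [sxbg] add [hsj,vzqsb,jgmxs] -> 18 lines: cbdm pybj ckl fcs hsj vzqsb jgmxs qgq jnmci skjv rlmqh tab paxzf uyv oclw jzpyh nmuf wvqe
Hunk 4: at line 5 remove [jgmxs,qgq] add [dxh] -> 17 lines: cbdm pybj ckl fcs hsj vzqsb dxh jnmci skjv rlmqh tab paxzf uyv oclw jzpyh nmuf wvqe
Final line 5: hsj

Answer: hsj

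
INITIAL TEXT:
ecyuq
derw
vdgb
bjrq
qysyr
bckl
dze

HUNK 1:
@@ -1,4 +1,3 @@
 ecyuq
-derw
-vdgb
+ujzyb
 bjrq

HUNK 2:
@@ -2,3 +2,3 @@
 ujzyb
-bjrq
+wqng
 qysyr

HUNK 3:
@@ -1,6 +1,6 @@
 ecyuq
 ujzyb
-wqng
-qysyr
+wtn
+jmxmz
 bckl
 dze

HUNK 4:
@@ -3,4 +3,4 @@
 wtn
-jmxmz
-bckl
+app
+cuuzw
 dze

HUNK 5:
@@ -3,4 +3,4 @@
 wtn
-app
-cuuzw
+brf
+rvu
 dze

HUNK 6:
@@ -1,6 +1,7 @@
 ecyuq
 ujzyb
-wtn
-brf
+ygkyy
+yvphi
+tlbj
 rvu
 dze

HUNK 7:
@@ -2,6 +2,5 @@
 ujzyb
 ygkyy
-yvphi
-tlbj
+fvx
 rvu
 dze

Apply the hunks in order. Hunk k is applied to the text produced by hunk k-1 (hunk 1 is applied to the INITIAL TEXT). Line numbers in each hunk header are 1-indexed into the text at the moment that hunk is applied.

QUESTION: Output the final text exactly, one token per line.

Hunk 1: at line 1 remove [derw,vdgb] add [ujzyb] -> 6 lines: ecyuq ujzyb bjrq qysyr bckl dze
Hunk 2: at line 2 remove [bjrq] add [wqng] -> 6 lines: ecyuq ujzyb wqng qysyr bckl dze
Hunk 3: at line 1 remove [wqng,qysyr] add [wtn,jmxmz] -> 6 lines: ecyuq ujzyb wtn jmxmz bckl dze
Hunk 4: at line 3 remove [jmxmz,bckl] add [app,cuuzw] -> 6 lines: ecyuq ujzyb wtn app cuuzw dze
Hunk 5: at line 3 remove [app,cuuzw] add [brf,rvu] -> 6 lines: ecyuq ujzyb wtn brf rvu dze
Hunk 6: at line 1 remove [wtn,brf] add [ygkyy,yvphi,tlbj] -> 7 lines: ecyuq ujzyb ygkyy yvphi tlbj rvu dze
Hunk 7: at line 2 remove [yvphi,tlbj] add [fvx] -> 6 lines: ecyuq ujzyb ygkyy fvx rvu dze

Answer: ecyuq
ujzyb
ygkyy
fvx
rvu
dze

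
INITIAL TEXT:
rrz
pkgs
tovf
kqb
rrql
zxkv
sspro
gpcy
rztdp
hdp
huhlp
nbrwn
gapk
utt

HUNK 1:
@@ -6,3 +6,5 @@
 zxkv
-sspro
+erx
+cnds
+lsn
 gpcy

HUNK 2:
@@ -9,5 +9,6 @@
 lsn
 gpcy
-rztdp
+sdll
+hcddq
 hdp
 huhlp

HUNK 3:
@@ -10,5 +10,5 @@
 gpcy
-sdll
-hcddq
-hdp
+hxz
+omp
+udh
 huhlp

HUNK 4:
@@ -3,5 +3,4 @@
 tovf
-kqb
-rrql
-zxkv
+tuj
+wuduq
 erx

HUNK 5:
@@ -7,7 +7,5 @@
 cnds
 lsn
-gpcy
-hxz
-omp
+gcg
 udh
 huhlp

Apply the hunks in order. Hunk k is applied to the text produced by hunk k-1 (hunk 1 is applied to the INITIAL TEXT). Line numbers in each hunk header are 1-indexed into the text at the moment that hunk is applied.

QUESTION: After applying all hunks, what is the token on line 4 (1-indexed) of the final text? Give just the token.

Hunk 1: at line 6 remove [sspro] add [erx,cnds,lsn] -> 16 lines: rrz pkgs tovf kqb rrql zxkv erx cnds lsn gpcy rztdp hdp huhlp nbrwn gapk utt
Hunk 2: at line 9 remove [rztdp] add [sdll,hcddq] -> 17 lines: rrz pkgs tovf kqb rrql zxkv erx cnds lsn gpcy sdll hcddq hdp huhlp nbrwn gapk utt
Hunk 3: at line 10 remove [sdll,hcddq,hdp] add [hxz,omp,udh] -> 17 lines: rrz pkgs tovf kqb rrql zxkv erx cnds lsn gpcy hxz omp udh huhlp nbrwn gapk utt
Hunk 4: at line 3 remove [kqb,rrql,zxkv] add [tuj,wuduq] -> 16 lines: rrz pkgs tovf tuj wuduq erx cnds lsn gpcy hxz omp udh huhlp nbrwn gapk utt
Hunk 5: at line 7 remove [gpcy,hxz,omp] add [gcg] -> 14 lines: rrz pkgs tovf tuj wuduq erx cnds lsn gcg udh huhlp nbrwn gapk utt
Final line 4: tuj

Answer: tuj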